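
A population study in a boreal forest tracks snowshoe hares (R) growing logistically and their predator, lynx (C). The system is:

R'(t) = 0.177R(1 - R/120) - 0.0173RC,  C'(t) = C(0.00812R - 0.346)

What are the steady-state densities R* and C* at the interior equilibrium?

R* ≈ 42.6, C* ≈ 6.6

From dC/dt = 0 with C > 0: 0.00812R* = 0.346, so R* = 42.6.
Substitute into dR/dt = 0: 0.177(1 - 42.6/120) = 0.0173C*.
The bracket is 0.645, giving C* = 0.114/0.0173 = 6.6.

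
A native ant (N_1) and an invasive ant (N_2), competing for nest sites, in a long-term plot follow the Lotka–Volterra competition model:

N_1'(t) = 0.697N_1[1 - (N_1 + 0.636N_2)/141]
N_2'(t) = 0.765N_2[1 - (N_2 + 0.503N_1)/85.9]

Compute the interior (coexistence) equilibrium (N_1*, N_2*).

N_1* ≈ 127, N_2* ≈ 22

Setting both brackets to zero gives the nullclines N_1 + 0.636N_2 = 141 and 0.503N_1 + N_2 = 85.9.
Substituting N_2 = 85.9 - 0.503N_1 into the first: N_1(1 - 0.636·0.503) = 141 - 0.636·85.9.
So N_1* = 86.4/0.68 = 127, and then N_2* = 85.9 - 0.503·127 = 22.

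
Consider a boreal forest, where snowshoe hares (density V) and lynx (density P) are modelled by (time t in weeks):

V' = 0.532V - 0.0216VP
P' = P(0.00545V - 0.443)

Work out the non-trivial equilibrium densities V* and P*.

V* ≈ 81.3, P* ≈ 24.6

Set dP/dt = 0 with P > 0: 0.00545V - 0.443 = 0, so V* = 0.443/0.00545 = 81.3.
Set dV/dt = 0 with V > 0: 0.532 - 0.0216P = 0, so P* = 0.532/0.0216 = 24.6.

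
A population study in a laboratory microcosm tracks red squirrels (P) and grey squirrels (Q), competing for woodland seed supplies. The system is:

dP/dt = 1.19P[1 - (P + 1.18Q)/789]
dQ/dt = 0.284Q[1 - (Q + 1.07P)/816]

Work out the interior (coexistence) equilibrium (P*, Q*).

P* ≈ 662, Q* ≈ 108

Setting both brackets to zero gives the nullclines P + 1.18Q = 789 and 1.07P + Q = 816.
Substituting Q = 816 - 1.07P into the first: P(1 - 1.18·1.07) = 789 - 1.18·816.
So P* = -174/-0.263 = 662, and then Q* = 816 - 1.07·662 = 108.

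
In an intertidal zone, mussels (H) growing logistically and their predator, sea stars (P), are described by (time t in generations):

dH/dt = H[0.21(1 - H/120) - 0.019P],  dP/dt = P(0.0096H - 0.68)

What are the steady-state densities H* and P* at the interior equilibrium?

H* ≈ 70.8, P* ≈ 4.53

From dP/dt = 0 with P > 0: 0.0096H* = 0.68, so H* = 70.8.
Substitute into dH/dt = 0: 0.21(1 - 70.8/120) = 0.019P*.
The bracket is 0.41, giving P* = 0.086/0.019 = 4.53.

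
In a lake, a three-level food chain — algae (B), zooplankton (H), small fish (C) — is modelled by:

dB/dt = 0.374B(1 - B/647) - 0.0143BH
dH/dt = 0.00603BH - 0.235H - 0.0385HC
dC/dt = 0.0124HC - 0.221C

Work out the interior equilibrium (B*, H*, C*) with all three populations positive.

From dC/dt = 0: 0.0124H* = 0.221, so H* = 17.8.
From dB/dt = 0: 0.374(1 - B*/647) = 0.0143·17.8, giving B* = 647·(1 - 0.681) = 206.
From dH/dt = 0: 0.00603·206 - 0.235 = 0.0385C*, so C* = 1.01/0.0385 = 26.2.

B* ≈ 206, H* ≈ 17.8, C* ≈ 26.2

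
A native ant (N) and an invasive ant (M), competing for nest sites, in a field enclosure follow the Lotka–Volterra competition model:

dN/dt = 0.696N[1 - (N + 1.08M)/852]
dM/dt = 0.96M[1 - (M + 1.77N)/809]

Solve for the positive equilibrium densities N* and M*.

N* ≈ 23.8, M* ≈ 767

Setting both brackets to zero gives the nullclines N + 1.08M = 852 and 1.77N + M = 809.
Substituting M = 809 - 1.77N into the first: N(1 - 1.08·1.77) = 852 - 1.08·809.
So N* = -21.7/-0.912 = 23.8, and then M* = 809 - 1.77·23.8 = 767.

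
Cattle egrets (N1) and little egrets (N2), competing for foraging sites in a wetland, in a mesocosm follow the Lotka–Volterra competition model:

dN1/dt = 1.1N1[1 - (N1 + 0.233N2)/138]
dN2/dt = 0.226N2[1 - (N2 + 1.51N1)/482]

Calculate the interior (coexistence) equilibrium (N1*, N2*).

N1* ≈ 39.6, N2* ≈ 422

Setting both brackets to zero gives the nullclines N1 + 0.233N2 = 138 and 1.51N1 + N2 = 482.
Substituting N2 = 482 - 1.51N1 into the first: N1(1 - 0.233·1.51) = 138 - 0.233·482.
So N1* = 25.7/0.648 = 39.6, and then N2* = 482 - 1.51·39.6 = 422.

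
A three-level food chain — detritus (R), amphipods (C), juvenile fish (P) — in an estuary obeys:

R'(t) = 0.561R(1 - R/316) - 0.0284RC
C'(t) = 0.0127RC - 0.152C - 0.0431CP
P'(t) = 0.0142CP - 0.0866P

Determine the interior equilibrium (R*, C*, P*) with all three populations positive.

R* ≈ 218, C* ≈ 6.1, P* ≈ 60.8

From dP/dt = 0: 0.0142C* = 0.0866, so C* = 6.1.
From dR/dt = 0: 0.561(1 - R*/316) = 0.0284·6.1, giving R* = 316·(1 - 0.309) = 218.
From dC/dt = 0: 0.0127·218 - 0.152 = 0.0431P*, so P* = 2.62/0.0431 = 60.8.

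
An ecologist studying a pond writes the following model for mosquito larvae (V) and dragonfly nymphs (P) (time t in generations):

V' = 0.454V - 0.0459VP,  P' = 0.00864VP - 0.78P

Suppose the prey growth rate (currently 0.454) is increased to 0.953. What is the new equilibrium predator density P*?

P* ≈ 20.8

At the interior fixed point, setting dV/dt = 0 with V > 0 fixes P* = (prey growth rate)/(VP coefficient) — independent of the other coefficients.
With the change, P* = 0.953/0.0459 = 20.8; it rises from 9.89.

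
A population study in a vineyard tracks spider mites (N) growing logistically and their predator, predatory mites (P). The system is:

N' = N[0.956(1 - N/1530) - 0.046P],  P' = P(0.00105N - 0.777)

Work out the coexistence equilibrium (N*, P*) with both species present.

N* ≈ 740, P* ≈ 10.7

From dP/dt = 0 with P > 0: 0.00105N* = 0.777, so N* = 740.
Substitute into dN/dt = 0: 0.956(1 - 740/1530) = 0.046P*.
The bracket is 0.516, giving P* = 0.494/0.046 = 10.7.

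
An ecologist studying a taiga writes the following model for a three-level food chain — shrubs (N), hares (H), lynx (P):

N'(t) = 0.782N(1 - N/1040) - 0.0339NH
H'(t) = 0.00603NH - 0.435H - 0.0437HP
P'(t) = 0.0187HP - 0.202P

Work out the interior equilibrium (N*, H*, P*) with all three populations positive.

From dP/dt = 0: 0.0187H* = 0.202, so H* = 10.8.
From dN/dt = 0: 0.782(1 - N*/1040) = 0.0339·10.8, giving N* = 1040·(1 - 0.468) = 553.
From dH/dt = 0: 0.00603·553 - 0.435 = 0.0437P*, so P* = 2.9/0.0437 = 66.4.

N* ≈ 553, H* ≈ 10.8, P* ≈ 66.4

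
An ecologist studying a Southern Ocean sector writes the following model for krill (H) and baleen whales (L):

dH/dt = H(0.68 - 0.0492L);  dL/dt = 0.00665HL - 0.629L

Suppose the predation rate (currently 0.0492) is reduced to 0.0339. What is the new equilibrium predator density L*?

L* ≈ 20.1

At the interior fixed point, setting dH/dt = 0 with H > 0 fixes L* = (prey growth rate)/(HL coefficient) — independent of the other coefficients.
With the change, L* = 0.68/0.0339 = 20.1; it rises from 13.8.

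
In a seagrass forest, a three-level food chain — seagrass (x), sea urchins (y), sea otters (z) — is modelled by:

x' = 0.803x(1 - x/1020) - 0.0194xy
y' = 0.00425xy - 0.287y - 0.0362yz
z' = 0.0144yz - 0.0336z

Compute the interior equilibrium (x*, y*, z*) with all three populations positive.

x* ≈ 963, y* ≈ 2.33, z* ≈ 105

From dz/dt = 0: 0.0144y* = 0.0336, so y* = 2.33.
From dx/dt = 0: 0.803(1 - x*/1020) = 0.0194·2.33, giving x* = 1020·(1 - 0.0564) = 963.
From dy/dt = 0: 0.00425·963 - 0.287 = 0.0362z*, so z* = 3.8/0.0362 = 105.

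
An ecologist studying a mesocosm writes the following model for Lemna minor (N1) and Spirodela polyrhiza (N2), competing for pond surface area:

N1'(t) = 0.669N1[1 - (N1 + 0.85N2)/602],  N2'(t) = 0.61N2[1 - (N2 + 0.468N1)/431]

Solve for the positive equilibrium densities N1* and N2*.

N1* ≈ 391, N2* ≈ 248

Setting both brackets to zero gives the nullclines N1 + 0.85N2 = 602 and 0.468N1 + N2 = 431.
Substituting N2 = 431 - 0.468N1 into the first: N1(1 - 0.85·0.468) = 602 - 0.85·431.
So N1* = 236/0.602 = 391, and then N2* = 431 - 0.468·391 = 248.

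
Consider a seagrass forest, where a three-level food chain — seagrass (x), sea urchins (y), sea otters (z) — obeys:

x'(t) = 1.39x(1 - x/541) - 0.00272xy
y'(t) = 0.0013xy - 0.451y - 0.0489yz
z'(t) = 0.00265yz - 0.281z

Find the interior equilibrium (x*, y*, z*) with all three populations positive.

x* ≈ 429, y* ≈ 106, z* ≈ 2.18

From dz/dt = 0: 0.00265y* = 0.281, so y* = 106.
From dx/dt = 0: 1.39(1 - x*/541) = 0.00272·106, giving x* = 541·(1 - 0.207) = 429.
From dy/dt = 0: 0.0013·429 - 0.451 = 0.0489z*, so z* = 0.106/0.0489 = 2.18.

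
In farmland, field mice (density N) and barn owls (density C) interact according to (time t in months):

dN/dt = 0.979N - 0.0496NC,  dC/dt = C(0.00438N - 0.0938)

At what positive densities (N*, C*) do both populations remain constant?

N* ≈ 21.4, C* ≈ 19.7

Set dC/dt = 0 with C > 0: 0.00438N - 0.0938 = 0, so N* = 0.0938/0.00438 = 21.4.
Set dN/dt = 0 with N > 0: 0.979 - 0.0496C = 0, so C* = 0.979/0.0496 = 19.7.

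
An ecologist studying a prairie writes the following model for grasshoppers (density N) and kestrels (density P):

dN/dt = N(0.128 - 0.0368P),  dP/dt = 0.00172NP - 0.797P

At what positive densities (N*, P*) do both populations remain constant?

N* ≈ 463, P* ≈ 3.48

Set dP/dt = 0 with P > 0: 0.00172N - 0.797 = 0, so N* = 0.797/0.00172 = 463.
Set dN/dt = 0 with N > 0: 0.128 - 0.0368P = 0, so P* = 0.128/0.0368 = 3.48.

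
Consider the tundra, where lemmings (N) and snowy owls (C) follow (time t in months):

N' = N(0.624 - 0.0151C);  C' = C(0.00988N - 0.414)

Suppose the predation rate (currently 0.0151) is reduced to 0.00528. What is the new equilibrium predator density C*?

At the interior fixed point, setting dN/dt = 0 with N > 0 fixes C* = (prey growth rate)/(NC coefficient) — independent of the other coefficients.
With the change, C* = 0.624/0.00528 = 118; it rises from 41.3.

C* ≈ 118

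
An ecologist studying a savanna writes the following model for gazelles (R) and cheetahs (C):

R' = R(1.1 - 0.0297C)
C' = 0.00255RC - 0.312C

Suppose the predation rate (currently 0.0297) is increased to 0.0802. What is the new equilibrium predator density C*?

C* ≈ 13.7

At the interior fixed point, setting dR/dt = 0 with R > 0 fixes C* = (prey growth rate)/(RC coefficient) — independent of the other coefficients.
With the change, C* = 1.1/0.0802 = 13.7; it falls from 37.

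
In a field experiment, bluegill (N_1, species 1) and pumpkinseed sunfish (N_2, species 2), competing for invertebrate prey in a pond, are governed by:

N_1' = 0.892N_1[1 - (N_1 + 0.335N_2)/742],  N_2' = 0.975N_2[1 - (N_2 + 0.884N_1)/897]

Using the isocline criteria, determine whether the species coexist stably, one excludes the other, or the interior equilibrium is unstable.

stable coexistence

Compare the nullcline intercepts: K1/α12 = 742/0.335 = 2210 > K2 = 897; K2/α21 = 897/0.884 = 1010 > K1 = 742.
Since both inequalities hold, each species can invade when rare, so the interior equilibrium is stable.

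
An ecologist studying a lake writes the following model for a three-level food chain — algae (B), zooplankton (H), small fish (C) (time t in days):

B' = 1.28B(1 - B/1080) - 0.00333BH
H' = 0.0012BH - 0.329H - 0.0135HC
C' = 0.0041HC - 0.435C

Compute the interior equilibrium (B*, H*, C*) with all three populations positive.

From dC/dt = 0: 0.0041H* = 0.435, so H* = 106.
From dB/dt = 0: 1.28(1 - B*/1080) = 0.00333·106, giving B* = 1080·(1 - 0.276) = 782.
From dH/dt = 0: 0.0012·782 - 0.329 = 0.0135C*, so C* = 0.609/0.0135 = 45.1.

B* ≈ 782, H* ≈ 106, C* ≈ 45.1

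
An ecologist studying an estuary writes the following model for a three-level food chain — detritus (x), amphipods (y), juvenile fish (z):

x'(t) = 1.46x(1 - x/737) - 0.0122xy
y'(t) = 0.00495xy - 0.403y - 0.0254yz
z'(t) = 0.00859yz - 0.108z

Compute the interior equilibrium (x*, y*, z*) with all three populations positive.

x* ≈ 660, y* ≈ 12.6, z* ≈ 113

From dz/dt = 0: 0.00859y* = 0.108, so y* = 12.6.
From dx/dt = 0: 1.46(1 - x*/737) = 0.0122·12.6, giving x* = 737·(1 - 0.105) = 660.
From dy/dt = 0: 0.00495·660 - 0.403 = 0.0254z*, so z* = 2.86/0.0254 = 113.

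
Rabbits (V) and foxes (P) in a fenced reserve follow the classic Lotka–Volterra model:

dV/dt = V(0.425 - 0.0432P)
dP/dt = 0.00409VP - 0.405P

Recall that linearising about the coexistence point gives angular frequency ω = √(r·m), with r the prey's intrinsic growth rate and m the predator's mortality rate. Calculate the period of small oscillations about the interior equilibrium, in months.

T ≈ 15.1 months

Here r = 0.425 and m = 0.405, so r·m = 0.172.
ω = √0.172 = 0.415 per month, hence T = 2π/ω ≈ 15.1 months.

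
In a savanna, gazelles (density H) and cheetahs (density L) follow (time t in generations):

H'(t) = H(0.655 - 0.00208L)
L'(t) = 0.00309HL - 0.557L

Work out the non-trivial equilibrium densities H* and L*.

H* ≈ 180, L* ≈ 315

Set dL/dt = 0 with L > 0: 0.00309H - 0.557 = 0, so H* = 0.557/0.00309 = 180.
Set dH/dt = 0 with H > 0: 0.655 - 0.00208L = 0, so L* = 0.655/0.00208 = 315.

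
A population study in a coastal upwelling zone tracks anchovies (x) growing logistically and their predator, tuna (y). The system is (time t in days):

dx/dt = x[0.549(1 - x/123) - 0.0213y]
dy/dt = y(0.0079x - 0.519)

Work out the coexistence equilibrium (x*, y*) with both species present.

x* ≈ 65.7, y* ≈ 12

From dy/dt = 0 with y > 0: 0.0079x* = 0.519, so x* = 65.7.
Substitute into dx/dt = 0: 0.549(1 - 65.7/123) = 0.0213y*.
The bracket is 0.466, giving y* = 0.256/0.0213 = 12.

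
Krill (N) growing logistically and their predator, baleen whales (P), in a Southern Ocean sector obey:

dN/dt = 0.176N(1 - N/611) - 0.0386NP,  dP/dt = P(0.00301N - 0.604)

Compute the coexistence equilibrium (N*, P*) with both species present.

N* ≈ 201, P* ≈ 3.06

From dP/dt = 0 with P > 0: 0.00301N* = 0.604, so N* = 201.
Substitute into dN/dt = 0: 0.176(1 - 201/611) = 0.0386P*.
The bracket is 0.672, giving P* = 0.118/0.0386 = 3.06.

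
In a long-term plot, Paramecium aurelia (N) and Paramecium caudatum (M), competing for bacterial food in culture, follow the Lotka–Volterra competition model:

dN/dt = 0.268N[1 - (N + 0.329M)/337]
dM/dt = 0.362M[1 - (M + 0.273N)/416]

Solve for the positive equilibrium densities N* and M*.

N* ≈ 220, M* ≈ 356

Setting both brackets to zero gives the nullclines N + 0.329M = 337 and 0.273N + M = 416.
Substituting M = 416 - 0.273N into the first: N(1 - 0.329·0.273) = 337 - 0.329·416.
So N* = 200/0.91 = 220, and then M* = 416 - 0.273·220 = 356.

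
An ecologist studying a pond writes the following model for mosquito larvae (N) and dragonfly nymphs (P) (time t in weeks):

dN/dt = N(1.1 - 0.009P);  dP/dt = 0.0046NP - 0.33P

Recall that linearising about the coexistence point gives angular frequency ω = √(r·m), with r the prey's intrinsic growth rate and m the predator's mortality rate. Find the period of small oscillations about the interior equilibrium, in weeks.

T ≈ 10.4 weeks

Here r = 1.1 and m = 0.33, so r·m = 0.363.
ω = √0.363 = 0.602 per week, hence T = 2π/ω ≈ 10.4 weeks.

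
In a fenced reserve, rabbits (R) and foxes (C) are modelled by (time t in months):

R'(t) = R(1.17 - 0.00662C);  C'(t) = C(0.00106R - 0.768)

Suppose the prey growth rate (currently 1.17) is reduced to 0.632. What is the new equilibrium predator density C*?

C* ≈ 95.5

At the interior fixed point, setting dR/dt = 0 with R > 0 fixes C* = (prey growth rate)/(RC coefficient) — independent of the other coefficients.
With the change, C* = 0.632/0.00662 = 95.5; it falls from 177.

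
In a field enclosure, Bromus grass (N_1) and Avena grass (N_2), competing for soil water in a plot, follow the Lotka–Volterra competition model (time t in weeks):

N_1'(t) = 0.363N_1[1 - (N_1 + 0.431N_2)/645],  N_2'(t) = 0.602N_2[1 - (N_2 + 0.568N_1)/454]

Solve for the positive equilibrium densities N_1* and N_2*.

Setting both brackets to zero gives the nullclines N_1 + 0.431N_2 = 645 and 0.568N_1 + N_2 = 454.
Substituting N_2 = 454 - 0.568N_1 into the first: N_1(1 - 0.431·0.568) = 645 - 0.431·454.
So N_1* = 449/0.755 = 595, and then N_2* = 454 - 0.568·595 = 116.

N_1* ≈ 595, N_2* ≈ 116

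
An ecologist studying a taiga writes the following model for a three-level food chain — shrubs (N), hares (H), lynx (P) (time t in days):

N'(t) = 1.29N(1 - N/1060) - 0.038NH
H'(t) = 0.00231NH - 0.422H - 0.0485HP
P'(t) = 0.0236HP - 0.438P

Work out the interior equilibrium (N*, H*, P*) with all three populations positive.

N* ≈ 480, H* ≈ 18.6, P* ≈ 14.2

From dP/dt = 0: 0.0236H* = 0.438, so H* = 18.6.
From dN/dt = 0: 1.29(1 - N*/1060) = 0.038·18.6, giving N* = 1060·(1 - 0.547) = 480.
From dH/dt = 0: 0.00231·480 - 0.422 = 0.0485P*, so P* = 0.688/0.0485 = 14.2.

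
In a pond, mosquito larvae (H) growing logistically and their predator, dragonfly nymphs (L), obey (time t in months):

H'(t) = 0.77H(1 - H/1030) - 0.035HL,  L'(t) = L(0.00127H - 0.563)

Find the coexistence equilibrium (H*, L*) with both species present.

From dL/dt = 0 with L > 0: 0.00127H* = 0.563, so H* = 443.
Substitute into dH/dt = 0: 0.77(1 - 443/1030) = 0.035L*.
The bracket is 0.57, giving L* = 0.439/0.035 = 12.5.

H* ≈ 443, L* ≈ 12.5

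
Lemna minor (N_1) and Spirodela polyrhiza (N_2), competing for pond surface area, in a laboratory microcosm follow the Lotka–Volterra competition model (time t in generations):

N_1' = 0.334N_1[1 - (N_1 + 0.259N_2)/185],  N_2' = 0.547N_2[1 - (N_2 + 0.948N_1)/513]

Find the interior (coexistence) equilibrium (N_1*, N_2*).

Setting both brackets to zero gives the nullclines N_1 + 0.259N_2 = 185 and 0.948N_1 + N_2 = 513.
Substituting N_2 = 513 - 0.948N_1 into the first: N_1(1 - 0.259·0.948) = 185 - 0.259·513.
So N_1* = 52.1/0.754 = 69.1, and then N_2* = 513 - 0.948·69.1 = 447.

N_1* ≈ 69.1, N_2* ≈ 447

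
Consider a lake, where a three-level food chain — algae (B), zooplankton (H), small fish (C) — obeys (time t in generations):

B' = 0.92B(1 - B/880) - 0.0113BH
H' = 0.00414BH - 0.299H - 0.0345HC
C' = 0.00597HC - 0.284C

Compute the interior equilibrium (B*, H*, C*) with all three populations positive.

From dC/dt = 0: 0.00597H* = 0.284, so H* = 47.6.
From dB/dt = 0: 0.92(1 - B*/880) = 0.0113·47.6, giving B* = 880·(1 - 0.584) = 366.
From dH/dt = 0: 0.00414·366 - 0.299 = 0.0345C*, so C* = 1.22/0.0345 = 35.2.

B* ≈ 366, H* ≈ 47.6, C* ≈ 35.2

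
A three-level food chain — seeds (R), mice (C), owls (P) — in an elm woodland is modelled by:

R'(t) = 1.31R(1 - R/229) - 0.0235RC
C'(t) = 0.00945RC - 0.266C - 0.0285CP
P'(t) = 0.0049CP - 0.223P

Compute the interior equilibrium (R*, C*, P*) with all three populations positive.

R* ≈ 42, C* ≈ 45.5, P* ≈ 4.61

From dP/dt = 0: 0.0049C* = 0.223, so C* = 45.5.
From dR/dt = 0: 1.31(1 - R*/229) = 0.0235·45.5, giving R* = 229·(1 - 0.816) = 42.
From dC/dt = 0: 0.00945·42 - 0.266 = 0.0285P*, so P* = 0.131/0.0285 = 4.61.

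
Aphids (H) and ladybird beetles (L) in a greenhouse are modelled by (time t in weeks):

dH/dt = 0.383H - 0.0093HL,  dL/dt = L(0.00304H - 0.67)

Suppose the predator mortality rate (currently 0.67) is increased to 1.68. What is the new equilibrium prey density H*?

H* ≈ 553

At the interior fixed point, setting dL/dt = 0 with L > 0 fixes H* = (predator death rate)/(HL coefficient) — independent of the other coefficients.
With the change, H* = 1.68/0.00304 = 553; it rises from 220.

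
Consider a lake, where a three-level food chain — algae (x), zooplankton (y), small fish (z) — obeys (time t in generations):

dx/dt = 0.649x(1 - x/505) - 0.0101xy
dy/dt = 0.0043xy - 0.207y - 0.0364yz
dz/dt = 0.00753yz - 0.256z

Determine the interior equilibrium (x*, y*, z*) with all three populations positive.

From dz/dt = 0: 0.00753y* = 0.256, so y* = 34.
From dx/dt = 0: 0.649(1 - x*/505) = 0.0101·34, giving x* = 505·(1 - 0.529) = 238.
From dy/dt = 0: 0.0043·238 - 0.207 = 0.0364z*, so z* = 0.816/0.0364 = 22.4.

x* ≈ 238, y* ≈ 34, z* ≈ 22.4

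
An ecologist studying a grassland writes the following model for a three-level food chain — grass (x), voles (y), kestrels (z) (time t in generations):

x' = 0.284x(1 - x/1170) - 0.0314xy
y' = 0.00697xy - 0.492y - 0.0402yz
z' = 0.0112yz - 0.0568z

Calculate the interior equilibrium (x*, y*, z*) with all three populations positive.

From dz/dt = 0: 0.0112y* = 0.0568, so y* = 5.07.
From dx/dt = 0: 0.284(1 - x*/1170) = 0.0314·5.07, giving x* = 1170·(1 - 0.561) = 514.
From dy/dt = 0: 0.00697·514 - 0.492 = 0.0402z*, so z* = 3.09/0.0402 = 76.9.

x* ≈ 514, y* ≈ 5.07, z* ≈ 76.9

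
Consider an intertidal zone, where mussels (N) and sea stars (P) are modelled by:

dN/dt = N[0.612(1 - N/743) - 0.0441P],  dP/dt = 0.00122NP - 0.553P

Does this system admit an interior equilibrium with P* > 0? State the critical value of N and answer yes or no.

The predator equation gives dP/dt > 0 only when N > 0.553/0.00122 = 453.
Without the predator, N → K = 743. Since 743 > 453, the predator can invade and persist.

Threshold N = 453; K > 453, so yes, the predator persists.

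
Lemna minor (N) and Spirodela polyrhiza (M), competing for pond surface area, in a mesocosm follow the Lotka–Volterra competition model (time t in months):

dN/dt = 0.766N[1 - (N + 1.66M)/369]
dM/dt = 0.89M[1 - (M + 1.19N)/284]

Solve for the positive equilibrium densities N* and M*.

N* ≈ 105, M* ≈ 159

Setting both brackets to zero gives the nullclines N + 1.66M = 369 and 1.19N + M = 284.
Substituting M = 284 - 1.19N into the first: N(1 - 1.66·1.19) = 369 - 1.66·284.
So N* = -102/-0.975 = 105, and then M* = 284 - 1.19·105 = 159.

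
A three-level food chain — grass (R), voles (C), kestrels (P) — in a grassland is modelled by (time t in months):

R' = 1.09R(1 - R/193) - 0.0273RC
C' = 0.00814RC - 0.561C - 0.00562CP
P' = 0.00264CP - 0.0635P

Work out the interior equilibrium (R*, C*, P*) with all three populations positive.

From dP/dt = 0: 0.00264C* = 0.0635, so C* = 24.1.
From dR/dt = 0: 1.09(1 - R*/193) = 0.0273·24.1, giving R* = 193·(1 - 0.602) = 76.7.
From dC/dt = 0: 0.00814·76.7 - 0.561 = 0.00562P*, so P* = 0.0636/0.00562 = 11.3.

R* ≈ 76.7, C* ≈ 24.1, P* ≈ 11.3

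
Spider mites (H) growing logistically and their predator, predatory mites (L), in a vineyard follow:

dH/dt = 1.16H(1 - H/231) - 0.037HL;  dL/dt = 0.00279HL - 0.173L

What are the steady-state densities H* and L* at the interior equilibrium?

From dL/dt = 0 with L > 0: 0.00279H* = 0.173, so H* = 62.
Substitute into dH/dt = 0: 1.16(1 - 62/231) = 0.037L*.
The bracket is 0.732, giving L* = 0.849/0.037 = 22.9.

H* ≈ 62, L* ≈ 22.9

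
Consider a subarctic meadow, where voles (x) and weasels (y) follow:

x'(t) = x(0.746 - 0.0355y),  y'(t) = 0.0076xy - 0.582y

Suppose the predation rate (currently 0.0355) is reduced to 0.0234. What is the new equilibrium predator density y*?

At the interior fixed point, setting dx/dt = 0 with x > 0 fixes y* = (prey growth rate)/(xy coefficient) — independent of the other coefficients.
With the change, y* = 0.746/0.0234 = 31.9; it rises from 21.

y* ≈ 31.9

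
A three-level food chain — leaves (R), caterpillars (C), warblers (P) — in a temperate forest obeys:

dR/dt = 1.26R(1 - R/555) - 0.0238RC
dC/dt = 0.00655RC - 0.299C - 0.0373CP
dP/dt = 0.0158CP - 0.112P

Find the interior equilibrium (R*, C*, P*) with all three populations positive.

R* ≈ 481, C* ≈ 7.09, P* ≈ 76.4

From dP/dt = 0: 0.0158C* = 0.112, so C* = 7.09.
From dR/dt = 0: 1.26(1 - R*/555) = 0.0238·7.09, giving R* = 555·(1 - 0.134) = 481.
From dC/dt = 0: 0.00655·481 - 0.299 = 0.0373P*, so P* = 2.85/0.0373 = 76.4.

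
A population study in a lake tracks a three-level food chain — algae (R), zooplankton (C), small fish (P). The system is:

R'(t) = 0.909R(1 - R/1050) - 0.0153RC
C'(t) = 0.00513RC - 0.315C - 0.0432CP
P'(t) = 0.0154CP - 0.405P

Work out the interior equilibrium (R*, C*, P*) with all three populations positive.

R* ≈ 585, C* ≈ 26.3, P* ≈ 62.2

From dP/dt = 0: 0.0154C* = 0.405, so C* = 26.3.
From dR/dt = 0: 0.909(1 - R*/1050) = 0.0153·26.3, giving R* = 1050·(1 - 0.443) = 585.
From dC/dt = 0: 0.00513·585 - 0.315 = 0.0432P*, so P* = 2.69/0.0432 = 62.2.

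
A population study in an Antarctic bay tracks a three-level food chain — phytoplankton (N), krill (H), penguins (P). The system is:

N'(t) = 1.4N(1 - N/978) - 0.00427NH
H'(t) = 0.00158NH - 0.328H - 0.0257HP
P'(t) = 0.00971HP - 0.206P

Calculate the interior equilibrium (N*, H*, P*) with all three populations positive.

N* ≈ 915, H* ≈ 21.2, P* ≈ 43.5

From dP/dt = 0: 0.00971H* = 0.206, so H* = 21.2.
From dN/dt = 0: 1.4(1 - N*/978) = 0.00427·21.2, giving N* = 978·(1 - 0.0647) = 915.
From dH/dt = 0: 0.00158·915 - 0.328 = 0.0257P*, so P* = 1.12/0.0257 = 43.5.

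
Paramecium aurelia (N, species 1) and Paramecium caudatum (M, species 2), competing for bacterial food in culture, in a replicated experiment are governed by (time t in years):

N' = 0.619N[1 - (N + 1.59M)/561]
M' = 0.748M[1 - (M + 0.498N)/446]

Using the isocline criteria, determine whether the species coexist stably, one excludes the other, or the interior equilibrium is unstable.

species 2 excludes species 1

Compare the nullcline intercepts: K1/α12 = 561/1.59 = 353 < K2 = 446; K2/α21 = 446/0.498 = 896 > K1 = 561.
Since the inequalities point opposite ways, species 2 can invade but species 1 cannot.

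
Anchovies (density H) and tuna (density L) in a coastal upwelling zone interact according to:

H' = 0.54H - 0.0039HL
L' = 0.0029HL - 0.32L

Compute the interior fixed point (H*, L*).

Set dL/dt = 0 with L > 0: 0.0029H - 0.32 = 0, so H* = 0.32/0.0029 = 110.
Set dH/dt = 0 with H > 0: 0.54 - 0.0039L = 0, so L* = 0.54/0.0039 = 138.

H* ≈ 110, L* ≈ 138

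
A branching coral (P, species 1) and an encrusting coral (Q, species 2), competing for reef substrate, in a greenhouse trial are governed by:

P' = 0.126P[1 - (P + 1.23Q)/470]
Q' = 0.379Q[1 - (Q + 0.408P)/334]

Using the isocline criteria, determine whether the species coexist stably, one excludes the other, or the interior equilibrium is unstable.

Compare the nullcline intercepts: K1/α12 = 470/1.23 = 382 > K2 = 334; K2/α21 = 334/0.408 = 819 > K1 = 470.
Since both inequalities hold, each species can invade when rare, so the interior equilibrium is stable.

stable coexistence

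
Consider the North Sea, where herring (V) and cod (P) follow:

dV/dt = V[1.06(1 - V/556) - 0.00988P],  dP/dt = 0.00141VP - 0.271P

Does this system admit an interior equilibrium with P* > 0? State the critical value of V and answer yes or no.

The predator equation gives dP/dt > 0 only when V > 0.271/0.00141 = 192.
Without the predator, V → K = 556. Since 556 > 192, the predator can invade and persist.

Threshold V = 192; K > 192, so yes, the predator persists.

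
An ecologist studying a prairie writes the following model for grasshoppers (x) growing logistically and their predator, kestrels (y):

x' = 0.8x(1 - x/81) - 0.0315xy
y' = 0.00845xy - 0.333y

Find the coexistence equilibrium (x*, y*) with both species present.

From dy/dt = 0 with y > 0: 0.00845x* = 0.333, so x* = 39.4.
Substitute into dx/dt = 0: 0.8(1 - 39.4/81) = 0.0315y*.
The bracket is 0.513, giving y* = 0.411/0.0315 = 13.

x* ≈ 39.4, y* ≈ 13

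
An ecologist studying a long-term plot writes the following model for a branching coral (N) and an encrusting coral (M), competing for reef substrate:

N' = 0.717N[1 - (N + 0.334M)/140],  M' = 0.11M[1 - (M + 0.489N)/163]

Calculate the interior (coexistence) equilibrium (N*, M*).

Setting both brackets to zero gives the nullclines N + 0.334M = 140 and 0.489N + M = 163.
Substituting M = 163 - 0.489N into the first: N(1 - 0.334·0.489) = 140 - 0.334·163.
So N* = 85.6/0.837 = 102, and then M* = 163 - 0.489·102 = 113.

N* ≈ 102, M* ≈ 113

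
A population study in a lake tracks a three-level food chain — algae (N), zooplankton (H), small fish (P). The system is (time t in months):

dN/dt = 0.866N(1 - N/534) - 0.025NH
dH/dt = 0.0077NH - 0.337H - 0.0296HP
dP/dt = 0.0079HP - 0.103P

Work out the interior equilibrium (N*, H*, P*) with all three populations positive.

From dP/dt = 0: 0.0079H* = 0.103, so H* = 13.
From dN/dt = 0: 0.866(1 - N*/534) = 0.025·13, giving N* = 534·(1 - 0.376) = 333.
From dH/dt = 0: 0.0077·333 - 0.337 = 0.0296P*, so P* = 2.23/0.0296 = 75.2.

N* ≈ 333, H* ≈ 13, P* ≈ 75.2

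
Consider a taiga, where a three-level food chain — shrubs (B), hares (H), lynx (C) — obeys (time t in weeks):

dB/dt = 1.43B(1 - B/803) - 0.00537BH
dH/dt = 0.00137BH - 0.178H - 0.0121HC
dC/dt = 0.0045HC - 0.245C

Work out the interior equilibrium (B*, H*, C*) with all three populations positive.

From dC/dt = 0: 0.0045H* = 0.245, so H* = 54.4.
From dB/dt = 0: 1.43(1 - B*/803) = 0.00537·54.4, giving B* = 803·(1 - 0.204) = 639.
From dH/dt = 0: 0.00137·639 - 0.178 = 0.0121C*, so C* = 0.697/0.0121 = 57.6.

B* ≈ 639, H* ≈ 54.4, C* ≈ 57.6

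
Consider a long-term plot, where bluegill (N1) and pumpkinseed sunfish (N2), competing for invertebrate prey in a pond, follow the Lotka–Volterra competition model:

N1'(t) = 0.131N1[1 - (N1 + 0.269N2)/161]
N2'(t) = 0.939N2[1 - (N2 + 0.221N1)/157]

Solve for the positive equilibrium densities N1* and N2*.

N1* ≈ 126, N2* ≈ 129

Setting both brackets to zero gives the nullclines N1 + 0.269N2 = 161 and 0.221N1 + N2 = 157.
Substituting N2 = 157 - 0.221N1 into the first: N1(1 - 0.269·0.221) = 161 - 0.269·157.
So N1* = 119/0.941 = 126, and then N2* = 157 - 0.221·126 = 129.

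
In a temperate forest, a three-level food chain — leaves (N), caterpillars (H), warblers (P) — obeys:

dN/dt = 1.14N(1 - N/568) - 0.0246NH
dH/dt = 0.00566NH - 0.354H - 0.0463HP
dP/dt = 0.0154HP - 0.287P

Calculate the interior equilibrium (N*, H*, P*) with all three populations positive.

From dP/dt = 0: 0.0154H* = 0.287, so H* = 18.6.
From dN/dt = 0: 1.14(1 - N*/568) = 0.0246·18.6, giving N* = 568·(1 - 0.402) = 340.
From dH/dt = 0: 0.00566·340 - 0.354 = 0.0463P*, so P* = 1.57/0.0463 = 33.9.

N* ≈ 340, H* ≈ 18.6, P* ≈ 33.9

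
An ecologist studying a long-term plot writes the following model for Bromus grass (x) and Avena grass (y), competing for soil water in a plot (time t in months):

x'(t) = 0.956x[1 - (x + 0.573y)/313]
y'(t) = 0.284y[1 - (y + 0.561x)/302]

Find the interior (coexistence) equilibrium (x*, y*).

x* ≈ 206, y* ≈ 186

Setting both brackets to zero gives the nullclines x + 0.573y = 313 and 0.561x + y = 302.
Substituting y = 302 - 0.561x into the first: x(1 - 0.573·0.561) = 313 - 0.573·302.
So x* = 140/0.679 = 206, and then y* = 302 - 0.561·206 = 186.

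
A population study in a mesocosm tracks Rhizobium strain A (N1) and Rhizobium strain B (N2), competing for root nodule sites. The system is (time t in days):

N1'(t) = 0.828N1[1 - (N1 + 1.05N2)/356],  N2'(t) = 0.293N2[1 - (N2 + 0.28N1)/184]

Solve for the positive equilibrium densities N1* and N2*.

N1* ≈ 231, N2* ≈ 119

Setting both brackets to zero gives the nullclines N1 + 1.05N2 = 356 and 0.28N1 + N2 = 184.
Substituting N2 = 184 - 0.28N1 into the first: N1(1 - 1.05·0.28) = 356 - 1.05·184.
So N1* = 163/0.706 = 231, and then N2* = 184 - 0.28·231 = 119.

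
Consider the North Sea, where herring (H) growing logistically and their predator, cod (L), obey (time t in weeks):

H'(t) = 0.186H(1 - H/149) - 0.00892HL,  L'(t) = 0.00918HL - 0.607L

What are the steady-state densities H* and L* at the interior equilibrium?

H* ≈ 66.1, L* ≈ 11.6

From dL/dt = 0 with L > 0: 0.00918H* = 0.607, so H* = 66.1.
Substitute into dH/dt = 0: 0.186(1 - 66.1/149) = 0.00892L*.
The bracket is 0.556, giving L* = 0.103/0.00892 = 11.6.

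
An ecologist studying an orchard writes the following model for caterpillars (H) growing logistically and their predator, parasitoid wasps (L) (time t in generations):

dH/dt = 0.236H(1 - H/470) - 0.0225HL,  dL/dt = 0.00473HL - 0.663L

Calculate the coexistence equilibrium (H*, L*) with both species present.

H* ≈ 140, L* ≈ 7.36

From dL/dt = 0 with L > 0: 0.00473H* = 0.663, so H* = 140.
Substitute into dH/dt = 0: 0.236(1 - 140/470) = 0.0225L*.
The bracket is 0.702, giving L* = 0.166/0.0225 = 7.36.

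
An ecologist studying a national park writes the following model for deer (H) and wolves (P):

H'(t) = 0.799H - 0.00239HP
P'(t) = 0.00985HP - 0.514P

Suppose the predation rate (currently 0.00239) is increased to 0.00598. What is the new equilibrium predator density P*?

At the interior fixed point, setting dH/dt = 0 with H > 0 fixes P* = (prey growth rate)/(HP coefficient) — independent of the other coefficients.
With the change, P* = 0.799/0.00598 = 134; it falls from 334.

P* ≈ 134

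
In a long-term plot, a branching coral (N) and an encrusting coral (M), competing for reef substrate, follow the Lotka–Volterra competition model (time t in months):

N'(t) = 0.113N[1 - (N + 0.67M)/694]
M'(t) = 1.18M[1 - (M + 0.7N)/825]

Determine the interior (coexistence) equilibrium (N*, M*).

N* ≈ 266, M* ≈ 639

Setting both brackets to zero gives the nullclines N + 0.67M = 694 and 0.7N + M = 825.
Substituting M = 825 - 0.7N into the first: N(1 - 0.67·0.7) = 694 - 0.67·825.
So N* = 141/0.531 = 266, and then M* = 825 - 0.7·266 = 639.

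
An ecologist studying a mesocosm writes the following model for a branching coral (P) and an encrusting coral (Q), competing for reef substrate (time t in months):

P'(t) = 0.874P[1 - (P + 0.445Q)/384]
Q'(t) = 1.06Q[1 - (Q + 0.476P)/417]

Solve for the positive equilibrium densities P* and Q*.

P* ≈ 252, Q* ≈ 297

Setting both brackets to zero gives the nullclines P + 0.445Q = 384 and 0.476P + Q = 417.
Substituting Q = 417 - 0.476P into the first: P(1 - 0.445·0.476) = 384 - 0.445·417.
So P* = 198/0.788 = 252, and then Q* = 417 - 0.476·252 = 297.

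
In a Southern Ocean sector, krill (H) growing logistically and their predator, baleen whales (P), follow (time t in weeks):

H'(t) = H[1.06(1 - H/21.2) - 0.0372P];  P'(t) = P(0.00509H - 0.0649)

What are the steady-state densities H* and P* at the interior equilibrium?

H* ≈ 12.8, P* ≈ 11.4

From dP/dt = 0 with P > 0: 0.00509H* = 0.0649, so H* = 12.8.
Substitute into dH/dt = 0: 1.06(1 - 12.8/21.2) = 0.0372P*.
The bracket is 0.399, giving P* = 0.422/0.0372 = 11.4.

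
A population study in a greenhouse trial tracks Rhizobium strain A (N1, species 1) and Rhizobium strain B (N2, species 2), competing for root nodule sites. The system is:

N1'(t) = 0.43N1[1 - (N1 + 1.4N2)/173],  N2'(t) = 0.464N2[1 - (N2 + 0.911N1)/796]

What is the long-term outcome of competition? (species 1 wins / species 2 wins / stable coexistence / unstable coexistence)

species 2 excludes species 1

Compare the nullcline intercepts: K1/α12 = 173/1.4 = 124 < K2 = 796; K2/α21 = 796/0.911 = 874 > K1 = 173.
Since the inequalities point opposite ways, species 2 can invade but species 1 cannot.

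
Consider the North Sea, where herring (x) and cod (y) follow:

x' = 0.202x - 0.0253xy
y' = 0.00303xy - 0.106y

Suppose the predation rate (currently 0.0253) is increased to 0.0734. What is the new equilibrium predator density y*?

At the interior fixed point, setting dx/dt = 0 with x > 0 fixes y* = (prey growth rate)/(xy coefficient) — independent of the other coefficients.
With the change, y* = 0.202/0.0734 = 2.75; it falls from 7.98.

y* ≈ 2.75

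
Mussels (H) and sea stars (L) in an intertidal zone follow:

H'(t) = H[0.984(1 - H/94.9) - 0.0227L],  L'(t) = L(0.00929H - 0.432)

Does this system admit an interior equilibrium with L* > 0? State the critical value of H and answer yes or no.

The predator equation gives dL/dt > 0 only when H > 0.432/0.00929 = 46.5.
Without the predator, H → K = 94.9. Since 94.9 > 46.5, the predator can invade and persist.

Threshold H = 46.5; K > 46.5, so yes, the predator persists.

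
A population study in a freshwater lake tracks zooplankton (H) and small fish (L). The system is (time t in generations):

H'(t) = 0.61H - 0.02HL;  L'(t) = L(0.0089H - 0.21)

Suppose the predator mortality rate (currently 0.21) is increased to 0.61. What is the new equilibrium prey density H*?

At the interior fixed point, setting dL/dt = 0 with L > 0 fixes H* = (predator death rate)/(HL coefficient) — independent of the other coefficients.
With the change, H* = 0.61/0.0089 = 68.5; it rises from 23.6.

H* ≈ 68.5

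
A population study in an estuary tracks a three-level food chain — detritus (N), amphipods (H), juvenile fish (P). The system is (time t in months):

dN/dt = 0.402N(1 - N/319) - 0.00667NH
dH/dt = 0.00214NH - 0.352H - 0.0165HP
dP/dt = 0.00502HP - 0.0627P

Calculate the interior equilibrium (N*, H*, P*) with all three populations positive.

N* ≈ 253, H* ≈ 12.5, P* ≈ 11.5

From dP/dt = 0: 0.00502H* = 0.0627, so H* = 12.5.
From dN/dt = 0: 0.402(1 - N*/319) = 0.00667·12.5, giving N* = 319·(1 - 0.207) = 253.
From dH/dt = 0: 0.00214·253 - 0.352 = 0.0165P*, so P* = 0.189/0.0165 = 11.5.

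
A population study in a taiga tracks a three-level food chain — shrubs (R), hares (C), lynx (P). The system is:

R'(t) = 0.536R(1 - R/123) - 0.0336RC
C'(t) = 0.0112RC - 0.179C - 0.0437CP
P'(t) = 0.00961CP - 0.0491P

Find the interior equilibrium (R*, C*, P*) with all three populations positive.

R* ≈ 83.6, C* ≈ 5.11, P* ≈ 17.3

From dP/dt = 0: 0.00961C* = 0.0491, so C* = 5.11.
From dR/dt = 0: 0.536(1 - R*/123) = 0.0336·5.11, giving R* = 123·(1 - 0.32) = 83.6.
From dC/dt = 0: 0.0112·83.6 - 0.179 = 0.0437P*, so P* = 0.757/0.0437 = 17.3.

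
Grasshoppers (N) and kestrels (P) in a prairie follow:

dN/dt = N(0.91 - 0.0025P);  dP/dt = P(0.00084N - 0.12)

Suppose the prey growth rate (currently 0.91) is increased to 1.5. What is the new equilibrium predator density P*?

At the interior fixed point, setting dN/dt = 0 with N > 0 fixes P* = (prey growth rate)/(NP coefficient) — independent of the other coefficients.
With the change, P* = 1.5/0.0025 = 600; it rises from 364.

P* ≈ 600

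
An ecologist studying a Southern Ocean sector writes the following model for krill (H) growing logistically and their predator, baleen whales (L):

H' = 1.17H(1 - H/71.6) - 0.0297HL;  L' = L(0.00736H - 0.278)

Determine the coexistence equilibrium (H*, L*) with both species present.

H* ≈ 37.8, L* ≈ 18.6

From dL/dt = 0 with L > 0: 0.00736H* = 0.278, so H* = 37.8.
Substitute into dH/dt = 0: 1.17(1 - 37.8/71.6) = 0.0297L*.
The bracket is 0.472, giving L* = 0.553/0.0297 = 18.6.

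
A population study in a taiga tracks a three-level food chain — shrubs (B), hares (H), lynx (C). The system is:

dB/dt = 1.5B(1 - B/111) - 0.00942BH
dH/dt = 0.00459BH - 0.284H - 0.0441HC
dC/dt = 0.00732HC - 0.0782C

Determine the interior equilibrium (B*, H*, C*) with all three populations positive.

From dC/dt = 0: 0.00732H* = 0.0782, so H* = 10.7.
From dB/dt = 0: 1.5(1 - B*/111) = 0.00942·10.7, giving B* = 111·(1 - 0.0671) = 104.
From dH/dt = 0: 0.00459·104 - 0.284 = 0.0441C*, so C* = 0.191/0.0441 = 4.34.

B* ≈ 104, H* ≈ 10.7, C* ≈ 4.34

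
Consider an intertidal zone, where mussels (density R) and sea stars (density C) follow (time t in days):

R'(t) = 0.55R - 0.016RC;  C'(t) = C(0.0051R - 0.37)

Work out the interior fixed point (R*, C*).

Set dC/dt = 0 with C > 0: 0.0051R - 0.37 = 0, so R* = 0.37/0.0051 = 72.5.
Set dR/dt = 0 with R > 0: 0.55 - 0.016C = 0, so C* = 0.55/0.016 = 34.4.

R* ≈ 72.5, C* ≈ 34.4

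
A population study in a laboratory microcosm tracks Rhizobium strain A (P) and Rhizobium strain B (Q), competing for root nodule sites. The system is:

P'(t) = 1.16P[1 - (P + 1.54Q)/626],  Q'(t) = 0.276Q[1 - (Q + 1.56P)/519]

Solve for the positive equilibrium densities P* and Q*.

P* ≈ 124, Q* ≈ 326

Setting both brackets to zero gives the nullclines P + 1.54Q = 626 and 1.56P + Q = 519.
Substituting Q = 519 - 1.56P into the first: P(1 - 1.54·1.56) = 626 - 1.54·519.
So P* = -173/-1.4 = 124, and then Q* = 519 - 1.56·124 = 326.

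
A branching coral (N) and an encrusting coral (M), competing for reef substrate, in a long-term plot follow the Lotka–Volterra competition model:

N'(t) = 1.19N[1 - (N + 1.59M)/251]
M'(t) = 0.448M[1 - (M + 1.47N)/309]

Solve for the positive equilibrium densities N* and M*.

N* ≈ 180, M* ≈ 44.8

Setting both brackets to zero gives the nullclines N + 1.59M = 251 and 1.47N + M = 309.
Substituting M = 309 - 1.47N into the first: N(1 - 1.59·1.47) = 251 - 1.59·309.
So N* = -240/-1.34 = 180, and then M* = 309 - 1.47·180 = 44.8.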